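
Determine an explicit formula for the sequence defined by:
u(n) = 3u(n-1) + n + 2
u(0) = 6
First-order linear with linear forcing.
Homogeneous solution: u_h(n) = A·(3)^n.
Try particular u_p(n) = pn + q. Substituting:
  pn + q = 3(p(n-1) + q) + n + 2.
Matching the n-coefficient: p = 3p + 1 ⇒ p = - \frac{1}{2}.
Matching constants: q = -3p + 3q + 2 ⇒ q = - \frac{7}{4}.
General: u(n) = A·(3)^n - \frac{n}{2} - \frac{7}{4}.
Apply u(0) = 6: A - \frac{7}{4} = 6 ⇒ A = \frac{31}{4}.
So u(n) = \frac{31 \cdot 3^{n}}{4} - \frac{n}{2} - \frac{7}{4}.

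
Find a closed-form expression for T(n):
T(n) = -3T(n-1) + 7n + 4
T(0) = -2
First-order linear with linear forcing.
Homogeneous solution: T_h(n) = A·(-3)^n.
Try particular T_p(n) = pn + q. Substituting:
  pn + q = -3(p(n-1) + q) + 7n + 4.
Matching the n-coefficient: p = -3p + 7 ⇒ p = \frac{7}{4}.
Matching constants: q = 3p - 3q + 4 ⇒ q = \frac{37}{16}.
General: T(n) = A·(-3)^n + \frac{7 n}{4} + \frac{37}{16}.
Apply T(0) = -2: A + \frac{37}{16} = -2 ⇒ A = - \frac{69}{16}.
So T(n) = - \frac{69 \left(-3\right)^{n}}{16} + \frac{7 n}{4} + \frac{37}{16}.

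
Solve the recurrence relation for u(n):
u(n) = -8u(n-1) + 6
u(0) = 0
First-order linear non-homogeneous.
Homogeneous solution: u_h(n) = A·(-8)^n.
Try constant particular solution u_p = K: K = -8K + 6 ⇒ K = \frac{2}{3}.
General: u(n) = A·(-8)^n + \frac{2}{3}.
Apply u(0) = 0: A + \frac{2}{3} = 0 ⇒ A = - \frac{2}{3}.
So u(n) = \frac{2}{3} - \frac{2 \left(-8\right)^{n}}{3}.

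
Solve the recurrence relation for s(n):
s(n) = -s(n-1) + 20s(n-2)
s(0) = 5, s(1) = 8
Characteristic equation: x² + x - 20 = 0, which factors as (x - (4))(x - (-5)) = 0.
Roots r₁ = 4, r₂ = -5 (distinct).
General solution: s(n) = A·(4)^n + B·(-5)^n.
From s(0) = 5: A + B = 5.
From s(1) = 8: 4A - 5B = 8.
Solving: A = \frac{11}{3}, B = \frac{4}{3}.
So s(n) = \frac{4 \left(-5\right)^{n}}{3} + \frac{11 \cdot 4^{n}}{3}.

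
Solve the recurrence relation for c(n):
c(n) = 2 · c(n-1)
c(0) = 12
Pure geometric recurrence with ratio 2.
By induction c(n) = c(0) · (2)^n = 12 \cdot 2^{n}.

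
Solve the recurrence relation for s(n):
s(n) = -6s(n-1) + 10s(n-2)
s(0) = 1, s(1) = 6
Characteristic equation: x² + 6x - 10 = 0.
Discriminant Δ = (-6)² + 4·(10) = 76.
Roots r₁,₂ = (-6 ± √76)/2, so r₁ = -3 + \sqrt{19}, r₂ = - \sqrt{19} - 3.
General solution: s(n) = A·r₁^n + B·r₂^n.
From the initial conditions, A + B = 1 and r₁A + r₂B = 6.
Since r₁ - r₂ = √76: A = (6 - (1)r₂)/√76 = \frac{1}{2} + \frac{9 \sqrt{19}}{38}, and B = 1 - A = \frac{1}{2} - \frac{9 \sqrt{19}}{38}.
So s(n) = \left(\frac{1}{2} + \frac{9 \sqrt{19}}{38}\right)\left(-3 + \sqrt{19}\right)^n + \left(\frac{1}{2} - \frac{9 \sqrt{19}}{38}\right)\left(- \sqrt{19} - 3\right)^n.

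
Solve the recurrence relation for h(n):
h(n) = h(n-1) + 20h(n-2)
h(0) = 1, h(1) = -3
Characteristic equation: x² - x - 20 = 0, which factors as (x - (-4))(x - (5)) = 0.
Roots r₁ = -4, r₂ = 5 (distinct).
General solution: h(n) = A·(-4)^n + B·(5)^n.
From h(0) = 1: A + B = 1.
From h(1) = -3: -4A + 5B = -3.
Solving: A = \frac{8}{9}, B = \frac{1}{9}.
So h(n) = \frac{8 \left(-4\right)^{n}}{9} + \frac{5^{n}}{9}.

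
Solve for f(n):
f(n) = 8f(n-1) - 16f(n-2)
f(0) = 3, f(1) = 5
Characteristic equation: x² - 8x + 16 = 0, which is (x - (4))².
Repeated root r = 4.
General solution: f(n) = (A + Bn)·(4)^n.
From f(0) = 3: A = 3.
From f(1) = 5: (A + B)·(4) = 5 ⇒ B = - \frac{7}{4}.
So f(n) = \left(3 - \frac{7 n}{4}\right) \cdot (4)^n.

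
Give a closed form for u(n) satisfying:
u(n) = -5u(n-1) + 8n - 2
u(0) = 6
First-order linear with linear forcing.
Homogeneous solution: u_h(n) = A·(-5)^n.
Try particular u_p(n) = pn + q. Substituting:
  pn + q = -5(p(n-1) + q) + 8n - 2.
Matching the n-coefficient: p = -5p + 8 ⇒ p = \frac{4}{3}.
Matching constants: q = 5p - 5q - 2 ⇒ q = \frac{7}{9}.
General: u(n) = A·(-5)^n + \frac{4 n}{3} + \frac{7}{9}.
Apply u(0) = 6: A + \frac{7}{9} = 6 ⇒ A = \frac{47}{9}.
So u(n) = \frac{47 \left(-5\right)^{n}}{9} + \frac{4 n}{3} + \frac{7}{9}.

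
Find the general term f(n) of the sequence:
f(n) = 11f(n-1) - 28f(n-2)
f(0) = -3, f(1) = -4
Characteristic equation: x² - 11x + 28 = 0, which factors as (x - (4))(x - (7)) = 0.
Roots r₁ = 4, r₂ = 7 (distinct).
General solution: f(n) = A·(4)^n + B·(7)^n.
From f(0) = -3: A + B = -3.
From f(1) = -4: 4A + 7B = -4.
Solving: A = - \frac{17}{3}, B = \frac{8}{3}.
So f(n) = - \frac{17 \cdot 4^{n}}{3} + \frac{8 \cdot 7^{n}}{3}.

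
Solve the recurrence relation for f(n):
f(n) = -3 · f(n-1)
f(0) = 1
Pure geometric recurrence with ratio -3.
By induction f(n) = f(0) · (-3)^n = \left(-3\right)^{n}.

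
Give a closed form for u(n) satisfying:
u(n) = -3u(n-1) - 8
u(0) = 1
First-order linear non-homogeneous.
Homogeneous solution: u_h(n) = A·(-3)^n.
Try constant particular solution u_p = K: K = -3K - 8 ⇒ K = -2.
General: u(n) = A·(-3)^n - 2.
Apply u(0) = 1: A - 2 = 1 ⇒ A = 3.
So u(n) = 3 \left(-3\right)^{n} - 2.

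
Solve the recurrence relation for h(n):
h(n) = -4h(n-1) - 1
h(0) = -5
First-order linear non-homogeneous.
Homogeneous solution: h_h(n) = A·(-4)^n.
Try constant particular solution h_p = K: K = -4K - 1 ⇒ K = - \frac{1}{5}.
General: h(n) = A·(-4)^n - \frac{1}{5}.
Apply h(0) = -5: A - \frac{1}{5} = -5 ⇒ A = - \frac{24}{5}.
So h(n) = - \frac{24 \left(-4\right)^{n}}{5} - \frac{1}{5}.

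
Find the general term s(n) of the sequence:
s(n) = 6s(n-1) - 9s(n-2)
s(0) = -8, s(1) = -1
Characteristic equation: x² - 6x + 9 = 0, which is (x - (3))².
Repeated root r = 3.
General solution: s(n) = (A + Bn)·(3)^n.
From s(0) = -8: A = -8.
From s(1) = -1: (A + B)·(3) = -1 ⇒ B = \frac{23}{3}.
So s(n) = \left(\frac{23 n}{3} - 8\right) \cdot (3)^n.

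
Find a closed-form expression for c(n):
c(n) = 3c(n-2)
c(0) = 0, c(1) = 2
Characteristic equation: x² - 3 = 0.
Discriminant Δ = (0)² + 4·(3) = 12.
Roots r₁,₂ = (0 ± √12)/2, so r₁ = \sqrt{3}, r₂ = - \sqrt{3}.
General solution: c(n) = A·r₁^n + B·r₂^n.
From the initial conditions, A + B = 0 and r₁A + r₂B = 2.
Since r₁ - r₂ = √12: A = (2 - (0)r₂)/√12 = \frac{\sqrt{3}}{3}, and B = 0 - A = - \frac{\sqrt{3}}{3}.
So c(n) = \left(\frac{\sqrt{3}}{3}\right)\left(\sqrt{3}\right)^n + \left(- \frac{\sqrt{3}}{3}\right)\left(- \sqrt{3}\right)^n.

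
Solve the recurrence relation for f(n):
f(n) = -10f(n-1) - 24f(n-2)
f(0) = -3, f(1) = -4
Characteristic equation: x² + 10x + 24 = 0, which factors as (x - (-4))(x - (-6)) = 0.
Roots r₁ = -4, r₂ = -6 (distinct).
General solution: f(n) = A·(-4)^n + B·(-6)^n.
From f(0) = -3: A + B = -3.
From f(1) = -4: -4A - 6B = -4.
Solving: A = -11, B = 8.
So f(n) = - 11 \left(-4\right)^{n} + 8 \left(-6\right)^{n}.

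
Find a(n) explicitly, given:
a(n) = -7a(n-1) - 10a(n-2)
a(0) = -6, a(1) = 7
Characteristic equation: x² + 7x + 10 = 0, which factors as (x - (-5))(x - (-2)) = 0.
Roots r₁ = -5, r₂ = -2 (distinct).
General solution: a(n) = A·(-5)^n + B·(-2)^n.
From a(0) = -6: A + B = -6.
From a(1) = 7: -5A - 2B = 7.
Solving: A = \frac{5}{3}, B = - \frac{23}{3}.
So a(n) = - \frac{23 \left(-2\right)^{n}}{3} + \frac{5 \left(-5\right)^{n}}{3}.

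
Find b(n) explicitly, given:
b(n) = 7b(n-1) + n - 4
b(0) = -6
First-order linear with linear forcing.
Homogeneous solution: b_h(n) = A·(7)^n.
Try particular b_p(n) = pn + q. Substituting:
  pn + q = 7(p(n-1) + q) + n - 4.
Matching the n-coefficient: p = 7p + 1 ⇒ p = - \frac{1}{6}.
Matching constants: q = -7p + 7q - 4 ⇒ q = \frac{17}{36}.
General: b(n) = A·(7)^n - \frac{n}{6} + \frac{17}{36}.
Apply b(0) = -6: A + \frac{17}{36} = -6 ⇒ A = - \frac{233}{36}.
So b(n) = - \frac{233 \cdot 7^{n}}{36} - \frac{n}{6} + \frac{17}{36}.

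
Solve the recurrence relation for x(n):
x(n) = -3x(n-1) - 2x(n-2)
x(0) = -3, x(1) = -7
Characteristic equation: x² + 3x + 2 = 0, which factors as (x - (-2))(x - (-1)) = 0.
Roots r₁ = -2, r₂ = -1 (distinct).
General solution: x(n) = A·(-2)^n + B·(-1)^n.
From x(0) = -3: A + B = -3.
From x(1) = -7: -2A - B = -7.
Solving: A = 10, B = -13.
So x(n) = - 13 \left(-1\right)^{n} + 10 \left(-2\right)^{n}.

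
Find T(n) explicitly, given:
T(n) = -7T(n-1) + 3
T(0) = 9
First-order linear non-homogeneous.
Homogeneous solution: T_h(n) = A·(-7)^n.
Try constant particular solution T_p = K: K = -7K + 3 ⇒ K = \frac{3}{8}.
General: T(n) = A·(-7)^n + \frac{3}{8}.
Apply T(0) = 9: A + \frac{3}{8} = 9 ⇒ A = \frac{69}{8}.
So T(n) = \frac{69 \left(-7\right)^{n}}{8} + \frac{3}{8}.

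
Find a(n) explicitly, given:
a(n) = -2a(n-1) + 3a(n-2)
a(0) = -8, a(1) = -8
Characteristic equation: x² + 2x - 3 = 0, which factors as (x - (-3))(x - (1)) = 0.
Roots r₁ = -3, r₂ = 1 (distinct).
General solution: a(n) = A·(-3)^n + B·(1)^n.
From a(0) = -8: A + B = -8.
From a(1) = -8: -3A + B = -8.
Solving: A = 0, B = -8.
So a(n) = -8.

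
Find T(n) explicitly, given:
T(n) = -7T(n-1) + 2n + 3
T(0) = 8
First-order linear with linear forcing.
Homogeneous solution: T_h(n) = A·(-7)^n.
Try particular T_p(n) = pn + q. Substituting:
  pn + q = -7(p(n-1) + q) + 2n + 3.
Matching the n-coefficient: p = -7p + 2 ⇒ p = \frac{1}{4}.
Matching constants: q = 7p - 7q + 3 ⇒ q = \frac{19}{32}.
General: T(n) = A·(-7)^n + \frac{n}{4} + \frac{19}{32}.
Apply T(0) = 8: A + \frac{19}{32} = 8 ⇒ A = \frac{237}{32}.
So T(n) = \frac{237 \left(-7\right)^{n}}{32} + \frac{n}{4} + \frac{19}{32}.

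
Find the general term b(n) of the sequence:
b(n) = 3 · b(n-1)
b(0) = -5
Pure geometric recurrence with ratio 3.
By induction b(n) = b(0) · (3)^n = - 5 \cdot 3^{n}.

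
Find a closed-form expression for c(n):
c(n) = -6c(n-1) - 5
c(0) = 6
First-order linear non-homogeneous.
Homogeneous solution: c_h(n) = A·(-6)^n.
Try constant particular solution c_p = K: K = -6K - 5 ⇒ K = - \frac{5}{7}.
General: c(n) = A·(-6)^n - \frac{5}{7}.
Apply c(0) = 6: A - \frac{5}{7} = 6 ⇒ A = \frac{47}{7}.
So c(n) = \frac{47 \left(-6\right)^{n}}{7} - \frac{5}{7}.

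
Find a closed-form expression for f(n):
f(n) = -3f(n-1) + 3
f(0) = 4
First-order linear non-homogeneous.
Homogeneous solution: f_h(n) = A·(-3)^n.
Try constant particular solution f_p = K: K = -3K + 3 ⇒ K = \frac{3}{4}.
General: f(n) = A·(-3)^n + \frac{3}{4}.
Apply f(0) = 4: A + \frac{3}{4} = 4 ⇒ A = \frac{13}{4}.
So f(n) = \frac{13 \left(-3\right)^{n}}{4} + \frac{3}{4}.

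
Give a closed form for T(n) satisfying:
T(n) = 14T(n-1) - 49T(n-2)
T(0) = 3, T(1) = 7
Characteristic equation: x² - 14x + 49 = 0, which is (x - (7))².
Repeated root r = 7.
General solution: T(n) = (A + Bn)·(7)^n.
From T(0) = 3: A = 3.
From T(1) = 7: (A + B)·(7) = 7 ⇒ B = -2.
So T(n) = \left(3 - 2 n\right) \cdot (7)^n.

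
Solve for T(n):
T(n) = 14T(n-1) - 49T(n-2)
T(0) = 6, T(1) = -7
Characteristic equation: x² - 14x + 49 = 0, which is (x - (7))².
Repeated root r = 7.
General solution: T(n) = (A + Bn)·(7)^n.
From T(0) = 6: A = 6.
From T(1) = -7: (A + B)·(7) = -7 ⇒ B = -7.
So T(n) = \left(6 - 7 n\right) \cdot (7)^n.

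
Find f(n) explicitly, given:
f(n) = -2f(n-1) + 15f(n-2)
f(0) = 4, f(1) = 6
Characteristic equation: x² + 2x - 15 = 0, which factors as (x - (-5))(x - (3)) = 0.
Roots r₁ = -5, r₂ = 3 (distinct).
General solution: f(n) = A·(-5)^n + B·(3)^n.
From f(0) = 4: A + B = 4.
From f(1) = 6: -5A + 3B = 6.
Solving: A = \frac{3}{4}, B = \frac{13}{4}.
So f(n) = \frac{3 \left(-5\right)^{n}}{4} + \frac{13 \cdot 3^{n}}{4}.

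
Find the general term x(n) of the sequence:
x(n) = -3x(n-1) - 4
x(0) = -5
First-order linear non-homogeneous.
Homogeneous solution: x_h(n) = A·(-3)^n.
Try constant particular solution x_p = K: K = -3K - 4 ⇒ K = -1.
General: x(n) = A·(-3)^n - 1.
Apply x(0) = -5: A - 1 = -5 ⇒ A = -4.
So x(n) = - 4 \left(-3\right)^{n} - 1.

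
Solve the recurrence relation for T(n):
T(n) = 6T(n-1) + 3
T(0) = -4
First-order linear non-homogeneous.
Homogeneous solution: T_h(n) = A·(6)^n.
Try constant particular solution T_p = K: K = 6K + 3 ⇒ K = - \frac{3}{5}.
General: T(n) = A·(6)^n - \frac{3}{5}.
Apply T(0) = -4: A - \frac{3}{5} = -4 ⇒ A = - \frac{17}{5}.
So T(n) = - \frac{17 \cdot 6^{n}}{5} - \frac{3}{5}.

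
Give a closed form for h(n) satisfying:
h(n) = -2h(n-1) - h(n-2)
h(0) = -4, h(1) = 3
Characteristic equation: x² + 2x + 1 = 0, which is (x - (-1))².
Repeated root r = -1.
General solution: h(n) = (A + Bn)·(-1)^n.
From h(0) = -4: A = -4.
From h(1) = 3: (A + B)·(-1) = 3 ⇒ B = 1.
So h(n) = \left(n - 4\right) \cdot (-1)^n.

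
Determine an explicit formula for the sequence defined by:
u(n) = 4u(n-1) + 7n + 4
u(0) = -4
First-order linear with linear forcing.
Homogeneous solution: u_h(n) = A·(4)^n.
Try particular u_p(n) = pn + q. Substituting:
  pn + q = 4(p(n-1) + q) + 7n + 4.
Matching the n-coefficient: p = 4p + 7 ⇒ p = - \frac{7}{3}.
Matching constants: q = -4p + 4q + 4 ⇒ q = - \frac{40}{9}.
General: u(n) = A·(4)^n - \frac{7 n}{3} - \frac{40}{9}.
Apply u(0) = -4: A - \frac{40}{9} = -4 ⇒ A = \frac{4}{9}.
So u(n) = \frac{4 \cdot 4^{n}}{9} - \frac{7 n}{3} - \frac{40}{9}.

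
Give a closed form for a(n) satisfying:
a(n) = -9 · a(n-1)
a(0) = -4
Pure geometric recurrence with ratio -9.
By induction a(n) = a(0) · (-9)^n = - 4 \left(-9\right)^{n}.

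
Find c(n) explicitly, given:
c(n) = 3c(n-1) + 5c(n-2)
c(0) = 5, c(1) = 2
Characteristic equation: x² - 3x - 5 = 0.
Discriminant Δ = (3)² + 4·(5) = 29.
Roots r₁,₂ = (3 ± √29)/2, so r₁ = \frac{3}{2} + \frac{\sqrt{29}}{2}, r₂ = \frac{3}{2} - \frac{\sqrt{29}}{2}.
General solution: c(n) = A·r₁^n + B·r₂^n.
From the initial conditions, A + B = 5 and r₁A + r₂B = 2.
Since r₁ - r₂ = √29: A = (2 - (5)r₂)/√29 = \frac{5}{2} - \frac{11 \sqrt{29}}{58}, and B = 5 - A = \frac{11 \sqrt{29}}{58} + \frac{5}{2}.
So c(n) = \left(\frac{5}{2} - \frac{11 \sqrt{29}}{58}\right)\left(\frac{3}{2} + \frac{\sqrt{29}}{2}\right)^n + \left(\frac{11 \sqrt{29}}{58} + \frac{5}{2}\right)\left(\frac{3}{2} - \frac{\sqrt{29}}{2}\right)^n.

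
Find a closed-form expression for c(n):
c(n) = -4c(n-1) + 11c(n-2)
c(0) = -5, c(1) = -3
Characteristic equation: x² + 4x - 11 = 0.
Discriminant Δ = (-4)² + 4·(11) = 60.
Roots r₁,₂ = (-4 ± √60)/2, so r₁ = -2 + \sqrt{15}, r₂ = - \sqrt{15} - 2.
General solution: c(n) = A·r₁^n + B·r₂^n.
From the initial conditions, A + B = -5 and r₁A + r₂B = -3.
Since r₁ - r₂ = √60: A = (-3 - (-5)r₂)/√60 = - \frac{5}{2} - \frac{13 \sqrt{15}}{30}, and B = -5 - A = - \frac{5}{2} + \frac{13 \sqrt{15}}{30}.
So c(n) = \left(- \frac{5}{2} - \frac{13 \sqrt{15}}{30}\right)\left(-2 + \sqrt{15}\right)^n + \left(- \frac{5}{2} + \frac{13 \sqrt{15}}{30}\right)\left(- \sqrt{15} - 2\right)^n.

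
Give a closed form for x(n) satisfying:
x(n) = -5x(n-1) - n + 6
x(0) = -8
First-order linear with linear forcing.
Homogeneous solution: x_h(n) = A·(-5)^n.
Try particular x_p(n) = pn + q. Substituting:
  pn + q = -5(p(n-1) + q) - n + 6.
Matching the n-coefficient: p = -5p - 1 ⇒ p = - \frac{1}{6}.
Matching constants: q = 5p - 5q + 6 ⇒ q = \frac{31}{36}.
General: x(n) = A·(-5)^n - \frac{n}{6} + \frac{31}{36}.
Apply x(0) = -8: A + \frac{31}{36} = -8 ⇒ A = - \frac{319}{36}.
So x(n) = - \frac{319 \left(-5\right)^{n}}{36} - \frac{n}{6} + \frac{31}{36}.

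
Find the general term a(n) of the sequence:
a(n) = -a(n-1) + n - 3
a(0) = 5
First-order linear with linear forcing.
Homogeneous solution: a_h(n) = A·(-1)^n.
Try particular a_p(n) = pn + q. Substituting:
  pn + q = -(p(n-1) + q) + n - 3.
Matching the n-coefficient: p = -p + 1 ⇒ p = \frac{1}{2}.
Matching constants: q = p - q - 3 ⇒ q = - \frac{5}{4}.
General: a(n) = A·(-1)^n + \frac{n}{2} - \frac{5}{4}.
Apply a(0) = 5: A - \frac{5}{4} = 5 ⇒ A = \frac{25}{4}.
So a(n) = \frac{25 \left(-1\right)^{n}}{4} + \frac{n}{2} - \frac{5}{4}.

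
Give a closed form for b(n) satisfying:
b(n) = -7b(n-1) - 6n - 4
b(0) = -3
First-order linear with linear forcing.
Homogeneous solution: b_h(n) = A·(-7)^n.
Try particular b_p(n) = pn + q. Substituting:
  pn + q = -7(p(n-1) + q) - 6n - 4.
Matching the n-coefficient: p = -7p - 6 ⇒ p = - \frac{3}{4}.
Matching constants: q = 7p - 7q - 4 ⇒ q = - \frac{37}{32}.
General: b(n) = A·(-7)^n - \frac{3 n}{4} - \frac{37}{32}.
Apply b(0) = -3: A - \frac{37}{32} = -3 ⇒ A = - \frac{59}{32}.
So b(n) = - \frac{59 \left(-7\right)^{n}}{32} - \frac{3 n}{4} - \frac{37}{32}.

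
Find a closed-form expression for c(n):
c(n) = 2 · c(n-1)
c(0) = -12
Pure geometric recurrence with ratio 2.
By induction c(n) = c(0) · (2)^n = - 12 \cdot 2^{n}.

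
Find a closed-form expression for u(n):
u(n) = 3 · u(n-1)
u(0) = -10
Pure geometric recurrence with ratio 3.
By induction u(n) = u(0) · (3)^n = - 10 \cdot 3^{n}.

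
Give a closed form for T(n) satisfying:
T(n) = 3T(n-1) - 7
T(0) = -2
First-order linear non-homogeneous.
Homogeneous solution: T_h(n) = A·(3)^n.
Try constant particular solution T_p = K: K = 3K - 7 ⇒ K = \frac{7}{2}.
General: T(n) = A·(3)^n + \frac{7}{2}.
Apply T(0) = -2: A + \frac{7}{2} = -2 ⇒ A = - \frac{11}{2}.
So T(n) = \frac{7}{2} - \frac{11 \cdot 3^{n}}{2}.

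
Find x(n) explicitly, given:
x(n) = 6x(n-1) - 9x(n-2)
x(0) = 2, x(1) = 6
Characteristic equation: x² - 6x + 9 = 0, which is (x - (3))².
Repeated root r = 3.
General solution: x(n) = (A + Bn)·(3)^n.
From x(0) = 2: A = 2.
From x(1) = 6: (A + B)·(3) = 6 ⇒ B = 0.
So x(n) = \left(2\right) \cdot (3)^n.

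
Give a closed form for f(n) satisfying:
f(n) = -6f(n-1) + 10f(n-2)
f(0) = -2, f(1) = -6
Characteristic equation: x² + 6x - 10 = 0.
Discriminant Δ = (-6)² + 4·(10) = 76.
Roots r₁,₂ = (-6 ± √76)/2, so r₁ = -3 + \sqrt{19}, r₂ = - \sqrt{19} - 3.
General solution: f(n) = A·r₁^n + B·r₂^n.
From the initial conditions, A + B = -2 and r₁A + r₂B = -6.
Since r₁ - r₂ = √76: A = (-6 - (-2)r₂)/√76 = - \frac{6 \sqrt{19}}{19} - 1, and B = -2 - A = -1 + \frac{6 \sqrt{19}}{19}.
So f(n) = \left(- \frac{6 \sqrt{19}}{19} - 1\right)\left(-3 + \sqrt{19}\right)^n + \left(-1 + \frac{6 \sqrt{19}}{19}\right)\left(- \sqrt{19} - 3\right)^n.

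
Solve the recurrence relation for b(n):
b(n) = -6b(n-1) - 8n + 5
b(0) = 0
First-order linear with linear forcing.
Homogeneous solution: b_h(n) = A·(-6)^n.
Try particular b_p(n) = pn + q. Substituting:
  pn + q = -6(p(n-1) + q) - 8n + 5.
Matching the n-coefficient: p = -6p - 8 ⇒ p = - \frac{8}{7}.
Matching constants: q = 6p - 6q + 5 ⇒ q = - \frac{13}{49}.
General: b(n) = A·(-6)^n - \frac{8 n}{7} - \frac{13}{49}.
Apply b(0) = 0: A - \frac{13}{49} = 0 ⇒ A = \frac{13}{49}.
So b(n) = \frac{13 \left(-6\right)^{n}}{49} - \frac{8 n}{7} - \frac{13}{49}.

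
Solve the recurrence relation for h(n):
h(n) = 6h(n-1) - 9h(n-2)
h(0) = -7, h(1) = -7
Characteristic equation: x² - 6x + 9 = 0, which is (x - (3))².
Repeated root r = 3.
General solution: h(n) = (A + Bn)·(3)^n.
From h(0) = -7: A = -7.
From h(1) = -7: (A + B)·(3) = -7 ⇒ B = \frac{14}{3}.
So h(n) = \left(\frac{14 n}{3} - 7\right) \cdot (3)^n.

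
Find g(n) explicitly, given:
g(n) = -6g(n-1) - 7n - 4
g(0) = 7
First-order linear with linear forcing.
Homogeneous solution: g_h(n) = A·(-6)^n.
Try particular g_p(n) = pn + q. Substituting:
  pn + q = -6(p(n-1) + q) - 7n - 4.
Matching the n-coefficient: p = -6p - 7 ⇒ p = -1.
Matching constants: q = 6p - 6q - 4 ⇒ q = - \frac{10}{7}.
General: g(n) = A·(-6)^n - n - \frac{10}{7}.
Apply g(0) = 7: A - \frac{10}{7} = 7 ⇒ A = \frac{59}{7}.
So g(n) = \frac{59 \left(-6\right)^{n}}{7} - n - \frac{10}{7}.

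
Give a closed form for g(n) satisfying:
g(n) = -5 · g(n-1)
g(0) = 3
Pure geometric recurrence with ratio -5.
By induction g(n) = g(0) · (-5)^n = 3 \left(-5\right)^{n}.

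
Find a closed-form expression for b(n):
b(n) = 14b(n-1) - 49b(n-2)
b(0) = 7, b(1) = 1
Characteristic equation: x² - 14x + 49 = 0, which is (x - (7))².
Repeated root r = 7.
General solution: b(n) = (A + Bn)·(7)^n.
From b(0) = 7: A = 7.
From b(1) = 1: (A + B)·(7) = 1 ⇒ B = - \frac{48}{7}.
So b(n) = \left(7 - \frac{48 n}{7}\right) \cdot (7)^n.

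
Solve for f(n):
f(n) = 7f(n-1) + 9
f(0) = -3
First-order linear non-homogeneous.
Homogeneous solution: f_h(n) = A·(7)^n.
Try constant particular solution f_p = K: K = 7K + 9 ⇒ K = - \frac{3}{2}.
General: f(n) = A·(7)^n - \frac{3}{2}.
Apply f(0) = -3: A - \frac{3}{2} = -3 ⇒ A = - \frac{3}{2}.
So f(n) = - \frac{3 \cdot 7^{n}}{2} - \frac{3}{2}.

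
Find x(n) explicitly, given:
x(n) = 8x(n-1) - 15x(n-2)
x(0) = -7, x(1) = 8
Characteristic equation: x² - 8x + 15 = 0, which factors as (x - (3))(x - (5)) = 0.
Roots r₁ = 3, r₂ = 5 (distinct).
General solution: x(n) = A·(3)^n + B·(5)^n.
From x(0) = -7: A + B = -7.
From x(1) = 8: 3A + 5B = 8.
Solving: A = - \frac{43}{2}, B = \frac{29}{2}.
So x(n) = - \frac{43 \cdot 3^{n}}{2} + \frac{29 \cdot 5^{n}}{2}.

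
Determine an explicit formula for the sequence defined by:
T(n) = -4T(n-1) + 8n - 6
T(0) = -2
First-order linear with linear forcing.
Homogeneous solution: T_h(n) = A·(-4)^n.
Try particular T_p(n) = pn + q. Substituting:
  pn + q = -4(p(n-1) + q) + 8n - 6.
Matching the n-coefficient: p = -4p + 8 ⇒ p = \frac{8}{5}.
Matching constants: q = 4p - 4q - 6 ⇒ q = \frac{2}{25}.
General: T(n) = A·(-4)^n + \frac{8 n}{5} + \frac{2}{25}.
Apply T(0) = -2: A + \frac{2}{25} = -2 ⇒ A = - \frac{52}{25}.
So T(n) = - \frac{52 \left(-4\right)^{n}}{25} + \frac{8 n}{5} + \frac{2}{25}.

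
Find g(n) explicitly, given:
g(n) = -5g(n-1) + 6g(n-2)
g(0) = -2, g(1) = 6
Characteristic equation: x² + 5x - 6 = 0, which factors as (x - (-6))(x - (1)) = 0.
Roots r₁ = -6, r₂ = 1 (distinct).
General solution: g(n) = A·(-6)^n + B·(1)^n.
From g(0) = -2: A + B = -2.
From g(1) = 6: -6A + B = 6.
Solving: A = - \frac{8}{7}, B = - \frac{6}{7}.
So g(n) = - \frac{8 \left(-6\right)^{n}}{7} - \frac{6}{7}.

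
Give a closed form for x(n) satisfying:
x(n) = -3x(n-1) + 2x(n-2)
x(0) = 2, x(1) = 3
Characteristic equation: x² + 3x - 2 = 0.
Discriminant Δ = (-3)² + 4·(2) = 17.
Roots r₁,₂ = (-3 ± √17)/2, so r₁ = - \frac{3}{2} + \frac{\sqrt{17}}{2}, r₂ = - \frac{\sqrt{17}}{2} - \frac{3}{2}.
General solution: x(n) = A·r₁^n + B·r₂^n.
From the initial conditions, A + B = 2 and r₁A + r₂B = 3.
Since r₁ - r₂ = √17: A = (3 - (2)r₂)/√17 = 1 + \frac{6 \sqrt{17}}{17}, and B = 2 - A = 1 - \frac{6 \sqrt{17}}{17}.
So x(n) = \left(1 + \frac{6 \sqrt{17}}{17}\right)\left(- \frac{3}{2} + \frac{\sqrt{17}}{2}\right)^n + \left(1 - \frac{6 \sqrt{17}}{17}\right)\left(- \frac{\sqrt{17}}{2} - \frac{3}{2}\right)^n.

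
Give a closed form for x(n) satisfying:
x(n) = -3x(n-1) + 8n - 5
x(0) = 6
First-order linear with linear forcing.
Homogeneous solution: x_h(n) = A·(-3)^n.
Try particular x_p(n) = pn + q. Substituting:
  pn + q = -3(p(n-1) + q) + 8n - 5.
Matching the n-coefficient: p = -3p + 8 ⇒ p = 2.
Matching constants: q = 3p - 3q - 5 ⇒ q = \frac{1}{4}.
General: x(n) = A·(-3)^n + 2 n + \frac{1}{4}.
Apply x(0) = 6: A + \frac{1}{4} = 6 ⇒ A = \frac{23}{4}.
So x(n) = \frac{23 \left(-3\right)^{n}}{4} + 2 n + \frac{1}{4}.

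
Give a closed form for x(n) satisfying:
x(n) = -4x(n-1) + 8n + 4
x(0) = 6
First-order linear with linear forcing.
Homogeneous solution: x_h(n) = A·(-4)^n.
Try particular x_p(n) = pn + q. Substituting:
  pn + q = -4(p(n-1) + q) + 8n + 4.
Matching the n-coefficient: p = -4p + 8 ⇒ p = \frac{8}{5}.
Matching constants: q = 4p - 4q + 4 ⇒ q = \frac{52}{25}.
General: x(n) = A·(-4)^n + \frac{8 n}{5} + \frac{52}{25}.
Apply x(0) = 6: A + \frac{52}{25} = 6 ⇒ A = \frac{98}{25}.
So x(n) = \frac{98 \left(-4\right)^{n}}{25} + \frac{8 n}{5} + \frac{52}{25}.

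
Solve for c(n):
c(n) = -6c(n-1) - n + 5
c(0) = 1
First-order linear with linear forcing.
Homogeneous solution: c_h(n) = A·(-6)^n.
Try particular c_p(n) = pn + q. Substituting:
  pn + q = -6(p(n-1) + q) - n + 5.
Matching the n-coefficient: p = -6p - 1 ⇒ p = - \frac{1}{7}.
Matching constants: q = 6p - 6q + 5 ⇒ q = \frac{29}{49}.
General: c(n) = A·(-6)^n - \frac{n}{7} + \frac{29}{49}.
Apply c(0) = 1: A + \frac{29}{49} = 1 ⇒ A = \frac{20}{49}.
So c(n) = \frac{20 \left(-6\right)^{n}}{49} - \frac{n}{7} + \frac{29}{49}.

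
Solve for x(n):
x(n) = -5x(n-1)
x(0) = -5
This is a homogeneous first-order recurrence with ratio -5.
By induction x(n) = x(0) · (-5)^n = - 5 \left(-5\right)^{n}.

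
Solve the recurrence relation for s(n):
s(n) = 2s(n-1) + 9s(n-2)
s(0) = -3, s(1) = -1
Characteristic equation: x² - 2x - 9 = 0.
Discriminant Δ = (2)² + 4·(9) = 40.
Roots r₁,₂ = (2 ± √40)/2, so r₁ = 1 + \sqrt{10}, r₂ = 1 - \sqrt{10}.
General solution: s(n) = A·r₁^n + B·r₂^n.
From the initial conditions, A + B = -3 and r₁A + r₂B = -1.
Since r₁ - r₂ = √40: A = (-1 - (-3)r₂)/√40 = - \frac{3}{2} + \frac{\sqrt{10}}{10}, and B = -3 - A = - \frac{3}{2} - \frac{\sqrt{10}}{10}.
So s(n) = \left(- \frac{3}{2} + \frac{\sqrt{10}}{10}\right)\left(1 + \sqrt{10}\right)^n + \left(- \frac{3}{2} - \frac{\sqrt{10}}{10}\right)\left(1 - \sqrt{10}\right)^n.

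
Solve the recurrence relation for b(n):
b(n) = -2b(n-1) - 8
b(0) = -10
First-order linear non-homogeneous.
Homogeneous solution: b_h(n) = A·(-2)^n.
Try constant particular solution b_p = K: K = -2K - 8 ⇒ K = - \frac{8}{3}.
General: b(n) = A·(-2)^n - \frac{8}{3}.
Apply b(0) = -10: A - \frac{8}{3} = -10 ⇒ A = - \frac{22}{3}.
So b(n) = - \frac{22 \left(-2\right)^{n}}{3} - \frac{8}{3}.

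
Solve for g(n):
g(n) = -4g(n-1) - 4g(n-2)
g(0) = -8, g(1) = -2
Characteristic equation: x² + 4x + 4 = 0, which is (x - (-2))².
Repeated root r = -2.
General solution: g(n) = (A + Bn)·(-2)^n.
From g(0) = -8: A = -8.
From g(1) = -2: (A + B)·(-2) = -2 ⇒ B = 9.
So g(n) = \left(9 n - 8\right) \cdot (-2)^n.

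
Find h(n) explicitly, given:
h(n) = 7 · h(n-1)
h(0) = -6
Pure geometric recurrence with ratio 7.
By induction h(n) = h(0) · (7)^n = - 6 \cdot 7^{n}.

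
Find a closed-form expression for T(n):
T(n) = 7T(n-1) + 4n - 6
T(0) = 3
First-order linear with linear forcing.
Homogeneous solution: T_h(n) = A·(7)^n.
Try particular T_p(n) = pn + q. Substituting:
  pn + q = 7(p(n-1) + q) + 4n - 6.
Matching the n-coefficient: p = 7p + 4 ⇒ p = - \frac{2}{3}.
Matching constants: q = -7p + 7q - 6 ⇒ q = \frac{2}{9}.
General: T(n) = A·(7)^n - \frac{2 n}{3} + \frac{2}{9}.
Apply T(0) = 3: A + \frac{2}{9} = 3 ⇒ A = \frac{25}{9}.
So T(n) = \frac{25 \cdot 7^{n}}{9} - \frac{2 n}{3} + \frac{2}{9}.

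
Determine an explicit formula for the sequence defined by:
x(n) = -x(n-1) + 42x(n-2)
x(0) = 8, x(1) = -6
Characteristic equation: x² + x - 42 = 0, which factors as (x - (6))(x - (-7)) = 0.
Roots r₁ = 6, r₂ = -7 (distinct).
General solution: x(n) = A·(6)^n + B·(-7)^n.
From x(0) = 8: A + B = 8.
From x(1) = -6: 6A - 7B = -6.
Solving: A = \frac{50}{13}, B = \frac{54}{13}.
So x(n) = \frac{54 \left(-7\right)^{n}}{13} + \frac{50 \cdot 6^{n}}{13}.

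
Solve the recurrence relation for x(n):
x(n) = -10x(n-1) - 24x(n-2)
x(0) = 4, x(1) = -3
Characteristic equation: x² + 10x + 24 = 0, which factors as (x - (-6))(x - (-4)) = 0.
Roots r₁ = -6, r₂ = -4 (distinct).
General solution: x(n) = A·(-6)^n + B·(-4)^n.
From x(0) = 4: A + B = 4.
From x(1) = -3: -6A - 4B = -3.
Solving: A = - \frac{13}{2}, B = \frac{21}{2}.
So x(n) = \frac{21 \left(-4\right)^{n}}{2} - \frac{13 \left(-6\right)^{n}}{2}.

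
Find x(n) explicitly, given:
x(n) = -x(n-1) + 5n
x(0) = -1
First-order linear with linear forcing.
Homogeneous solution: x_h(n) = A·(-1)^n.
Try particular x_p(n) = pn + q. Substituting:
  pn + q = -(p(n-1) + q) + 5n.
Matching the n-coefficient: p = -p + 5 ⇒ p = \frac{5}{2}.
Matching constants: q = p - q ⇒ q = \frac{5}{4}.
General: x(n) = A·(-1)^n + \frac{5 n}{2} + \frac{5}{4}.
Apply x(0) = -1: A + \frac{5}{4} = -1 ⇒ A = - \frac{9}{4}.
So x(n) = - \frac{9 \left(-1\right)^{n}}{4} + \frac{5 n}{2} + \frac{5}{4}.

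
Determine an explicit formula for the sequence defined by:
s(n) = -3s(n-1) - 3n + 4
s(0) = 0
First-order linear with linear forcing.
Homogeneous solution: s_h(n) = A·(-3)^n.
Try particular s_p(n) = pn + q. Substituting:
  pn + q = -3(p(n-1) + q) - 3n + 4.
Matching the n-coefficient: p = -3p - 3 ⇒ p = - \frac{3}{4}.
Matching constants: q = 3p - 3q + 4 ⇒ q = \frac{7}{16}.
General: s(n) = A·(-3)^n - \frac{3 n}{4} + \frac{7}{16}.
Apply s(0) = 0: A + \frac{7}{16} = 0 ⇒ A = - \frac{7}{16}.
So s(n) = - \frac{7 \left(-3\right)^{n}}{16} - \frac{3 n}{4} + \frac{7}{16}.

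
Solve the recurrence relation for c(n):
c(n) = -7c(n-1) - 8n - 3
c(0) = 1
First-order linear with linear forcing.
Homogeneous solution: c_h(n) = A·(-7)^n.
Try particular c_p(n) = pn + q. Substituting:
  pn + q = -7(p(n-1) + q) - 8n - 3.
Matching the n-coefficient: p = -7p - 8 ⇒ p = -1.
Matching constants: q = 7p - 7q - 3 ⇒ q = - \frac{5}{4}.
General: c(n) = A·(-7)^n - n - \frac{5}{4}.
Apply c(0) = 1: A - \frac{5}{4} = 1 ⇒ A = \frac{9}{4}.
So c(n) = \frac{9 \left(-7\right)^{n}}{4} - n - \frac{5}{4}.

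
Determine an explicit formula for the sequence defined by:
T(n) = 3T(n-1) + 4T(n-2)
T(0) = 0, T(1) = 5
Characteristic equation: x² - 3x - 4 = 0, which factors as (x - (-1))(x - (4)) = 0.
Roots r₁ = -1, r₂ = 4 (distinct).
General solution: T(n) = A·(-1)^n + B·(4)^n.
From T(0) = 0: A + B = 0.
From T(1) = 5: -A + 4B = 5.
Solving: A = -1, B = 1.
So T(n) = - \left(-1\right)^{n} + 4^{n}.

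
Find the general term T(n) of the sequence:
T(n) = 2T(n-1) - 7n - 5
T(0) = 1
First-order linear with linear forcing.
Homogeneous solution: T_h(n) = A·(2)^n.
Try particular T_p(n) = pn + q. Substituting:
  pn + q = 2(p(n-1) + q) - 7n - 5.
Matching the n-coefficient: p = 2p - 7 ⇒ p = 7.
Matching constants: q = -2p + 2q - 5 ⇒ q = 19.
General: T(n) = A·(2)^n + 7 n + 19.
Apply T(0) = 1: A + 19 = 1 ⇒ A = -18.
So T(n) = - 18 \cdot 2^{n} + 7 n + 19.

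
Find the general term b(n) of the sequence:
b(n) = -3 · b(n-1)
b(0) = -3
Pure geometric recurrence with ratio -3.
By induction b(n) = b(0) · (-3)^n = - 3 \left(-3\right)^{n}.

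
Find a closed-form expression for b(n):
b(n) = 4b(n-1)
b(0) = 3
This is a homogeneous first-order recurrence with ratio 4.
By induction b(n) = b(0) · (4)^n = 3 \cdot 4^{n}.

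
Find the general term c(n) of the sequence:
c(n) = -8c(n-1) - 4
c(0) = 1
First-order linear non-homogeneous.
Homogeneous solution: c_h(n) = A·(-8)^n.
Try constant particular solution c_p = K: K = -8K - 4 ⇒ K = - \frac{4}{9}.
General: c(n) = A·(-8)^n - \frac{4}{9}.
Apply c(0) = 1: A - \frac{4}{9} = 1 ⇒ A = \frac{13}{9}.
So c(n) = \frac{13 \left(-8\right)^{n}}{9} - \frac{4}{9}.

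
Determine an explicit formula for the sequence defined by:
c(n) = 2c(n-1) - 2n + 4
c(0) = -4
First-order linear with linear forcing.
Homogeneous solution: c_h(n) = A·(2)^n.
Try particular c_p(n) = pn + q. Substituting:
  pn + q = 2(p(n-1) + q) - 2n + 4.
Matching the n-coefficient: p = 2p - 2 ⇒ p = 2.
Matching constants: q = -2p + 2q + 4 ⇒ q = 0.
General: c(n) = A·(2)^n + 2 n + 0.
Apply c(0) = -4: A + 0 = -4 ⇒ A = -4.
So c(n) = - 4 \cdot 2^{n} + 2 n.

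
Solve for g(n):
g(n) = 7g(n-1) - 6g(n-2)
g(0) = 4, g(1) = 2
Characteristic equation: x² - 7x + 6 = 0, which factors as (x - (1))(x - (6)) = 0.
Roots r₁ = 1, r₂ = 6 (distinct).
General solution: g(n) = A·(1)^n + B·(6)^n.
From g(0) = 4: A + B = 4.
From g(1) = 2: A + 6B = 2.
Solving: A = \frac{22}{5}, B = - \frac{2}{5}.
So g(n) = \frac{22}{5} - \frac{2 \cdot 6^{n}}{5}.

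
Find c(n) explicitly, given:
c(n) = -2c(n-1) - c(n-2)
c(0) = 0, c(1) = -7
Characteristic equation: x² + 2x + 1 = 0, which is (x - (-1))².
Repeated root r = -1.
General solution: c(n) = (A + Bn)·(-1)^n.
From c(0) = 0: A = 0.
From c(1) = -7: (A + B)·(-1) = -7 ⇒ B = 7.
So c(n) = \left(7 n\right) \cdot (-1)^n.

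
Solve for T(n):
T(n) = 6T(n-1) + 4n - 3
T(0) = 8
First-order linear with linear forcing.
Homogeneous solution: T_h(n) = A·(6)^n.
Try particular T_p(n) = pn + q. Substituting:
  pn + q = 6(p(n-1) + q) + 4n - 3.
Matching the n-coefficient: p = 6p + 4 ⇒ p = - \frac{4}{5}.
Matching constants: q = -6p + 6q - 3 ⇒ q = - \frac{9}{25}.
General: T(n) = A·(6)^n - \frac{4 n}{5} - \frac{9}{25}.
Apply T(0) = 8: A - \frac{9}{25} = 8 ⇒ A = \frac{209}{25}.
So T(n) = \frac{209 \cdot 6^{n}}{25} - \frac{4 n}{5} - \frac{9}{25}.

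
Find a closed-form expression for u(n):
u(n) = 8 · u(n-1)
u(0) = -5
Pure geometric recurrence with ratio 8.
By induction u(n) = u(0) · (8)^n = - 5 \cdot 8^{n}.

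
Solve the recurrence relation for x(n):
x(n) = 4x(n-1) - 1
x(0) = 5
First-order linear non-homogeneous.
Homogeneous solution: x_h(n) = A·(4)^n.
Try constant particular solution x_p = K: K = 4K - 1 ⇒ K = \frac{1}{3}.
General: x(n) = A·(4)^n + \frac{1}{3}.
Apply x(0) = 5: A + \frac{1}{3} = 5 ⇒ A = \frac{14}{3}.
So x(n) = \frac{14 \cdot 4^{n}}{3} + \frac{1}{3}.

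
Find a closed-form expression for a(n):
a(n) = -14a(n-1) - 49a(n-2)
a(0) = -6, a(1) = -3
Characteristic equation: x² + 14x + 49 = 0, which is (x - (-7))².
Repeated root r = -7.
General solution: a(n) = (A + Bn)·(-7)^n.
From a(0) = -6: A = -6.
From a(1) = -3: (A + B)·(-7) = -3 ⇒ B = \frac{45}{7}.
So a(n) = \left(\frac{45 n}{7} - 6\right) \cdot (-7)^n.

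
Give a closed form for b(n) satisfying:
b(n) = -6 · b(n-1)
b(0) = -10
Pure geometric recurrence with ratio -6.
By induction b(n) = b(0) · (-6)^n = - 10 \left(-6\right)^{n}.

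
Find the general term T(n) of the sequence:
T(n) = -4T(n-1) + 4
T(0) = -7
First-order linear non-homogeneous.
Homogeneous solution: T_h(n) = A·(-4)^n.
Try constant particular solution T_p = K: K = -4K + 4 ⇒ K = \frac{4}{5}.
General: T(n) = A·(-4)^n + \frac{4}{5}.
Apply T(0) = -7: A + \frac{4}{5} = -7 ⇒ A = - \frac{39}{5}.
So T(n) = \frac{4}{5} - \frac{39 \left(-4\right)^{n}}{5}.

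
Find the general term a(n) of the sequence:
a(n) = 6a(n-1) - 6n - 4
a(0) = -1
First-order linear with linear forcing.
Homogeneous solution: a_h(n) = A·(6)^n.
Try particular a_p(n) = pn + q. Substituting:
  pn + q = 6(p(n-1) + q) - 6n - 4.
Matching the n-coefficient: p = 6p - 6 ⇒ p = \frac{6}{5}.
Matching constants: q = -6p + 6q - 4 ⇒ q = \frac{56}{25}.
General: a(n) = A·(6)^n + \frac{6 n}{5} + \frac{56}{25}.
Apply a(0) = -1: A + \frac{56}{25} = -1 ⇒ A = - \frac{81}{25}.
So a(n) = - \frac{81 \cdot 6^{n}}{25} + \frac{6 n}{5} + \frac{56}{25}.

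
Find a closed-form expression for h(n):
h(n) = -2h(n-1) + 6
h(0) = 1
First-order linear non-homogeneous.
Homogeneous solution: h_h(n) = A·(-2)^n.
Try constant particular solution h_p = K: K = -2K + 6 ⇒ K = 2.
General: h(n) = A·(-2)^n + 2.
Apply h(0) = 1: A + 2 = 1 ⇒ A = -1.
So h(n) = 2 - \left(-2\right)^{n}.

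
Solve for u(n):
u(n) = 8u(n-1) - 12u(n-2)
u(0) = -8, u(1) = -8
Characteristic equation: x² - 8x + 12 = 0, which factors as (x - (2))(x - (6)) = 0.
Roots r₁ = 2, r₂ = 6 (distinct).
General solution: u(n) = A·(2)^n + B·(6)^n.
From u(0) = -8: A + B = -8.
From u(1) = -8: 2A + 6B = -8.
Solving: A = -10, B = 2.
So u(n) = - 10 \cdot 2^{n} + 2 \cdot 6^{n}.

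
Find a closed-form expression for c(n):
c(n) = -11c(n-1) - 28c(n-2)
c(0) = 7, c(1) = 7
Characteristic equation: x² + 11x + 28 = 0, which factors as (x - (-7))(x - (-4)) = 0.
Roots r₁ = -7, r₂ = -4 (distinct).
General solution: c(n) = A·(-7)^n + B·(-4)^n.
From c(0) = 7: A + B = 7.
From c(1) = 7: -7A - 4B = 7.
Solving: A = - \frac{35}{3}, B = \frac{56}{3}.
So c(n) = \frac{56 \left(-4\right)^{n}}{3} - \frac{35 \left(-7\right)^{n}}{3}.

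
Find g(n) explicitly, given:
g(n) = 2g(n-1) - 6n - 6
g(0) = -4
First-order linear with linear forcing.
Homogeneous solution: g_h(n) = A·(2)^n.
Try particular g_p(n) = pn + q. Substituting:
  pn + q = 2(p(n-1) + q) - 6n - 6.
Matching the n-coefficient: p = 2p - 6 ⇒ p = 6.
Matching constants: q = -2p + 2q - 6 ⇒ q = 18.
General: g(n) = A·(2)^n + 6 n + 18.
Apply g(0) = -4: A + 18 = -4 ⇒ A = -22.
So g(n) = - 22 \cdot 2^{n} + 6 n + 18.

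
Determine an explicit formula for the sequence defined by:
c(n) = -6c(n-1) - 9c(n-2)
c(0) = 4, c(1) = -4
Characteristic equation: x² + 6x + 9 = 0, which is (x - (-3))².
Repeated root r = -3.
General solution: c(n) = (A + Bn)·(-3)^n.
From c(0) = 4: A = 4.
From c(1) = -4: (A + B)·(-3) = -4 ⇒ B = - \frac{8}{3}.
So c(n) = \left(4 - \frac{8 n}{3}\right) \cdot (-3)^n.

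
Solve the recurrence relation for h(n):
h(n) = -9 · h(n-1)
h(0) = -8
Pure geometric recurrence with ratio -9.
By induction h(n) = h(0) · (-9)^n = - 8 \left(-9\right)^{n}.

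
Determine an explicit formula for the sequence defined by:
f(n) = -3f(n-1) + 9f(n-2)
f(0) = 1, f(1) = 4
Characteristic equation: x² + 3x - 9 = 0.
Discriminant Δ = (-3)² + 4·(9) = 45.
Roots r₁,₂ = (-3 ± √45)/2, so r₁ = - \frac{3}{2} + \frac{3 \sqrt{5}}{2}, r₂ = - \frac{3 \sqrt{5}}{2} - \frac{3}{2}.
General solution: f(n) = A·r₁^n + B·r₂^n.
From the initial conditions, A + B = 1 and r₁A + r₂B = 4.
Since r₁ - r₂ = √45: A = (4 - (1)r₂)/√45 = \frac{1}{2} + \frac{11 \sqrt{5}}{30}, and B = 1 - A = \frac{1}{2} - \frac{11 \sqrt{5}}{30}.
So f(n) = \left(\frac{1}{2} + \frac{11 \sqrt{5}}{30}\right)\left(- \frac{3}{2} + \frac{3 \sqrt{5}}{2}\right)^n + \left(\frac{1}{2} - \frac{11 \sqrt{5}}{30}\right)\left(- \frac{3 \sqrt{5}}{2} - \frac{3}{2}\right)^n.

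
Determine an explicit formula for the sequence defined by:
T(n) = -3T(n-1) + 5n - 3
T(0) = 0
First-order linear with linear forcing.
Homogeneous solution: T_h(n) = A·(-3)^n.
Try particular T_p(n) = pn + q. Substituting:
  pn + q = -3(p(n-1) + q) + 5n - 3.
Matching the n-coefficient: p = -3p + 5 ⇒ p = \frac{5}{4}.
Matching constants: q = 3p - 3q - 3 ⇒ q = \frac{3}{16}.
General: T(n) = A·(-3)^n + \frac{5 n}{4} + \frac{3}{16}.
Apply T(0) = 0: A + \frac{3}{16} = 0 ⇒ A = - \frac{3}{16}.
So T(n) = - \frac{3 \left(-3\right)^{n}}{16} + \frac{5 n}{4} + \frac{3}{16}.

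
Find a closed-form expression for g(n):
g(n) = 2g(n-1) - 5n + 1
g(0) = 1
First-order linear with linear forcing.
Homogeneous solution: g_h(n) = A·(2)^n.
Try particular g_p(n) = pn + q. Substituting:
  pn + q = 2(p(n-1) + q) - 5n + 1.
Matching the n-coefficient: p = 2p - 5 ⇒ p = 5.
Matching constants: q = -2p + 2q + 1 ⇒ q = 9.
General: g(n) = A·(2)^n + 5 n + 9.
Apply g(0) = 1: A + 9 = 1 ⇒ A = -8.
So g(n) = - 8 \cdot 2^{n} + 5 n + 9.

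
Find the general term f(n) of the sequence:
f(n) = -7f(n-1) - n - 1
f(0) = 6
First-order linear with linear forcing.
Homogeneous solution: f_h(n) = A·(-7)^n.
Try particular f_p(n) = pn + q. Substituting:
  pn + q = -7(p(n-1) + q) - n - 1.
Matching the n-coefficient: p = -7p - 1 ⇒ p = - \frac{1}{8}.
Matching constants: q = 7p - 7q - 1 ⇒ q = - \frac{15}{64}.
General: f(n) = A·(-7)^n - \frac{n}{8} - \frac{15}{64}.
Apply f(0) = 6: A - \frac{15}{64} = 6 ⇒ A = \frac{399}{64}.
So f(n) = \frac{399 \left(-7\right)^{n}}{64} - \frac{n}{8} - \frac{15}{64}.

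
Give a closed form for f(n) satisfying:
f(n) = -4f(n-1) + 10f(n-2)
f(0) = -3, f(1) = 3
Characteristic equation: x² + 4x - 10 = 0.
Discriminant Δ = (-4)² + 4·(10) = 56.
Roots r₁,₂ = (-4 ± √56)/2, so r₁ = -2 + \sqrt{14}, r₂ = - \sqrt{14} - 2.
General solution: f(n) = A·r₁^n + B·r₂^n.
From the initial conditions, A + B = -3 and r₁A + r₂B = 3.
Since r₁ - r₂ = √56: A = (3 - (-3)r₂)/√56 = - \frac{3}{2} - \frac{3 \sqrt{14}}{28}, and B = -3 - A = - \frac{3}{2} + \frac{3 \sqrt{14}}{28}.
So f(n) = \left(- \frac{3}{2} - \frac{3 \sqrt{14}}{28}\right)\left(-2 + \sqrt{14}\right)^n + \left(- \frac{3}{2} + \frac{3 \sqrt{14}}{28}\right)\left(- \sqrt{14} - 2\right)^n.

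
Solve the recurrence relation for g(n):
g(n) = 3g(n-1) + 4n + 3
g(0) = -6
First-order linear with linear forcing.
Homogeneous solution: g_h(n) = A·(3)^n.
Try particular g_p(n) = pn + q. Substituting:
  pn + q = 3(p(n-1) + q) + 4n + 3.
Matching the n-coefficient: p = 3p + 4 ⇒ p = -2.
Matching constants: q = -3p + 3q + 3 ⇒ q = - \frac{9}{2}.
General: g(n) = A·(3)^n - 2 n - \frac{9}{2}.
Apply g(0) = -6: A - \frac{9}{2} = -6 ⇒ A = - \frac{3}{2}.
So g(n) = - \frac{3 \cdot 3^{n}}{2} - 2 n - \frac{9}{2}.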